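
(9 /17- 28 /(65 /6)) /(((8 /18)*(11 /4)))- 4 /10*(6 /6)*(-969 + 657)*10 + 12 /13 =15160221 /12155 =1247.24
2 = 2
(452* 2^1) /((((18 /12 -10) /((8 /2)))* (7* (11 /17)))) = -7232 /77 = -93.92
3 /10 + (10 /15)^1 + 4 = 149 /30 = 4.97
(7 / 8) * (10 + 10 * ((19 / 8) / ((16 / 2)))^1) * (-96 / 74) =-8715 / 592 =-14.72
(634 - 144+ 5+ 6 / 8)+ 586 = 1081.75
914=914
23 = 23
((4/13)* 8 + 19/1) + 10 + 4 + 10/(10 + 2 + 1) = 471/13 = 36.23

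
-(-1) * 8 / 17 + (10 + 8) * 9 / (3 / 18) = 16532 / 17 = 972.47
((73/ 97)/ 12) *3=73/ 388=0.19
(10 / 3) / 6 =5 / 9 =0.56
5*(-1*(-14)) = 70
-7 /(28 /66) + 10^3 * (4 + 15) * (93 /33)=1177637 /22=53528.95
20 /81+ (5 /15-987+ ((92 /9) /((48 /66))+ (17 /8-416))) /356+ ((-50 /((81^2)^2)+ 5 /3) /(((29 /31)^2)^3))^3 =560818636780692754999364099695966547123957040279986797 /47810597773282012105049344729431741547418474766232608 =11.73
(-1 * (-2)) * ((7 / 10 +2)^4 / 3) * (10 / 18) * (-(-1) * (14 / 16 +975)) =153665181 / 8000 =19208.15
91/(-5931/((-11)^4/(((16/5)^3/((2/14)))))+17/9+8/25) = -214124625/213442829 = -1.00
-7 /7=-1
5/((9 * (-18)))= -5/162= -0.03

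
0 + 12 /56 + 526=7367 /14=526.21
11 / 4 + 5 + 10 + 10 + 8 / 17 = 1919 / 68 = 28.22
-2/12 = -1/6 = -0.17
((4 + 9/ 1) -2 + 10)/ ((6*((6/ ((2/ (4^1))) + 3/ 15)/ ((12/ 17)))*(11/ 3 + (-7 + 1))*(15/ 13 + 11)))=-585/ 81923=-0.01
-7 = -7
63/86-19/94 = 1072/2021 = 0.53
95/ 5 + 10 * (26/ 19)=32.68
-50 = -50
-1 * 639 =-639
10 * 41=410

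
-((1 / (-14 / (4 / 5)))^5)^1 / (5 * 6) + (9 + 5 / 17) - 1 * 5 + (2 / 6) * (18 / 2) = 97690687772 / 13393078125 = 7.29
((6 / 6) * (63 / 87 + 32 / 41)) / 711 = 1789 / 845379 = 0.00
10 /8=5 /4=1.25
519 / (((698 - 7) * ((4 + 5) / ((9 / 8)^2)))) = 4671 / 44224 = 0.11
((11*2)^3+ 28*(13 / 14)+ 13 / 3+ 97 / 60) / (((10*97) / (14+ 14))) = 1495193 / 4850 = 308.29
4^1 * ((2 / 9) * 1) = 8 / 9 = 0.89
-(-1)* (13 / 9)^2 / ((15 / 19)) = 3211 / 1215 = 2.64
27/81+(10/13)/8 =67/156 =0.43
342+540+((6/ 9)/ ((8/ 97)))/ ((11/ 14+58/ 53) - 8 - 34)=157501561/ 178614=881.80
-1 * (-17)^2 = -289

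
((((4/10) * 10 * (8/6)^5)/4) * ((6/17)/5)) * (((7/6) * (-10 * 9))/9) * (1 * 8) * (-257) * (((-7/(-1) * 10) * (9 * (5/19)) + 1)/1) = 93405691904/78489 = 1190048.18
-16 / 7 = -2.29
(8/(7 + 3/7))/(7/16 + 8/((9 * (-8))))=2016/611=3.30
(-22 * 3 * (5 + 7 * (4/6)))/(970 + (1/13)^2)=-107822/163931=-0.66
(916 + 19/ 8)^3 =774569083.83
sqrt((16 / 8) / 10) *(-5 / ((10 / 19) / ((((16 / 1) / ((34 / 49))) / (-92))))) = 931 *sqrt(5) / 1955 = 1.06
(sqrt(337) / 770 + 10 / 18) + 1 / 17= sqrt(337) / 770 + 94 / 153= 0.64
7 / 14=1 / 2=0.50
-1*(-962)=962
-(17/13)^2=-289/169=-1.71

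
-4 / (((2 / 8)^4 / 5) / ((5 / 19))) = -25600 / 19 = -1347.37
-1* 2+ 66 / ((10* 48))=-149 / 80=-1.86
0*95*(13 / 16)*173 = 0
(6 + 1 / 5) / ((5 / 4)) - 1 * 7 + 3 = 24 / 25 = 0.96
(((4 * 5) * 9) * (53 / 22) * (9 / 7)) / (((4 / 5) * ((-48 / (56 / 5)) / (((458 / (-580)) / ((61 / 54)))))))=8847873 / 77836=113.67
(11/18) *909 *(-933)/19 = -1036563/38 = -27277.97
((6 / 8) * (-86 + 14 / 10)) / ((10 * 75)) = -423 / 5000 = -0.08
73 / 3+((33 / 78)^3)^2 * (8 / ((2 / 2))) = 2824171139 / 115843416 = 24.38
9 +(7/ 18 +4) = 241/ 18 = 13.39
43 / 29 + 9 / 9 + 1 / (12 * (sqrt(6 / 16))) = sqrt(6) / 18 + 72 / 29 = 2.62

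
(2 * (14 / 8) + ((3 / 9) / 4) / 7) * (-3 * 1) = -295 / 28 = -10.54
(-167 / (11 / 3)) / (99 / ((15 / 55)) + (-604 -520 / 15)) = 1503 / 9097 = 0.17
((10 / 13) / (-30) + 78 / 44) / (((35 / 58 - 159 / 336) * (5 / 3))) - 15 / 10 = 3961417 / 604890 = 6.55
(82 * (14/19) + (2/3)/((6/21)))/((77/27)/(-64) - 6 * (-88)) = 0.12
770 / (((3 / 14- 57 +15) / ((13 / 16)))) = -539 / 36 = -14.97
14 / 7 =2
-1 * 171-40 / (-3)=-473 / 3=-157.67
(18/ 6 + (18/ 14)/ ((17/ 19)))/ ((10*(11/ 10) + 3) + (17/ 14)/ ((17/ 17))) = 352/ 1207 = 0.29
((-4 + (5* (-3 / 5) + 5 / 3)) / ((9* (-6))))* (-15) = -40 / 27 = -1.48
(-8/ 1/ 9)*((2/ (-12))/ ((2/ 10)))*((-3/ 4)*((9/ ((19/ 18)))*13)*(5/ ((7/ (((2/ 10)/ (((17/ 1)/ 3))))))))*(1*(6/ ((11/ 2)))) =-42120/ 24871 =-1.69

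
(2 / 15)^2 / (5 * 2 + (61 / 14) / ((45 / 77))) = 8 / 7855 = 0.00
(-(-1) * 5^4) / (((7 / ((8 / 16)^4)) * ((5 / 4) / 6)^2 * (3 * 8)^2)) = 25 / 112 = 0.22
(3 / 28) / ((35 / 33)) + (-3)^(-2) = 0.21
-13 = -13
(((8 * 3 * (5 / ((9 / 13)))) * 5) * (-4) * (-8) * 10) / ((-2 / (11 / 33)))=-416000 / 9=-46222.22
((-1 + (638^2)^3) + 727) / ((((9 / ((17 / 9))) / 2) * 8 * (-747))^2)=9745226094115605995 / 29288776392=332729027.79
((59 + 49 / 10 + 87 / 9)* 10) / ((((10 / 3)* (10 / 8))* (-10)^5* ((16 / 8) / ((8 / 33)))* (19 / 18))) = -6621 / 32656250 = -0.00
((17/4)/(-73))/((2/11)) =-187/584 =-0.32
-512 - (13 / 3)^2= -4777 / 9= -530.78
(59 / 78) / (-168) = -59 / 13104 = -0.00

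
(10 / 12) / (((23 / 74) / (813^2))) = 40759755 / 23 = 1772163.26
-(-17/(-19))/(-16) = 17/304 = 0.06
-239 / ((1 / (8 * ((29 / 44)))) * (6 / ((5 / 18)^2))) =-173275 / 10692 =-16.21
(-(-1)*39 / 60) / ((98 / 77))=143 / 280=0.51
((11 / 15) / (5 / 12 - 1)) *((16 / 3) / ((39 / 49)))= -4928 / 585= -8.42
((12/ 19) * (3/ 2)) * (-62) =-1116/ 19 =-58.74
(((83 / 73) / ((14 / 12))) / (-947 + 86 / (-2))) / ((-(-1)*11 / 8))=-664 / 927465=-0.00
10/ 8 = 5/ 4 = 1.25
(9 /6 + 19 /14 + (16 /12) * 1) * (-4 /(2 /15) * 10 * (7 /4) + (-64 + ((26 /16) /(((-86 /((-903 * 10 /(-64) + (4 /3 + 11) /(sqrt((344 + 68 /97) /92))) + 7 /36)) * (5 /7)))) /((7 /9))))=-239675711 /96320 - 407 * sqrt(18648929) /1935430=-2489.24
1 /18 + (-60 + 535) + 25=9001 /18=500.06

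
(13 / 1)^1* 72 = 936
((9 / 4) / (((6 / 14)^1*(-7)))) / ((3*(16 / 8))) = -1 / 8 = -0.12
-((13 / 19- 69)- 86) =2932 / 19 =154.32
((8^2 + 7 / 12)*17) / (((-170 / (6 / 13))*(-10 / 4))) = 31 / 26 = 1.19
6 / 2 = 3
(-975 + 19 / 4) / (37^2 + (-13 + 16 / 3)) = -11643 / 16336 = -0.71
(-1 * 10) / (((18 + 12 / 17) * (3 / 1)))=-85 / 477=-0.18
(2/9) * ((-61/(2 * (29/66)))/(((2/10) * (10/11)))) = -7381/87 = -84.84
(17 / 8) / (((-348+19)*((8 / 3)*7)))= -51 / 147392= -0.00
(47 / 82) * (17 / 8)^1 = 799 / 656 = 1.22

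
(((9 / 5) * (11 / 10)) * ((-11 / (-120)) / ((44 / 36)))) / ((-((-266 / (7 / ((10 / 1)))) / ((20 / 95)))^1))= 297 / 3610000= 0.00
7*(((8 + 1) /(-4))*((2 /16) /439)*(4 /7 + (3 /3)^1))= -99 /14048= -0.01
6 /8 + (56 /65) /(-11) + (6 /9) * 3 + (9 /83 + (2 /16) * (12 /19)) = 2.86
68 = 68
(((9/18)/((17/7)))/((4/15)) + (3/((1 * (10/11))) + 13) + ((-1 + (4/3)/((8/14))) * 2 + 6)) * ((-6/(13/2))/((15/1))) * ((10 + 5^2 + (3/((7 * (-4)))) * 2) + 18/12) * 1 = -57.47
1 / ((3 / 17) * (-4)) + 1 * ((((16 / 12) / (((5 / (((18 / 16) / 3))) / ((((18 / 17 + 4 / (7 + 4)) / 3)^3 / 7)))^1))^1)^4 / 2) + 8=15993377527436439405489443781312751157 / 2429373801634922526625726336560802500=6.58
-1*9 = -9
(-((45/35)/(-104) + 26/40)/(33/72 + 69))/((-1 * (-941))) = -6963/713734385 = -0.00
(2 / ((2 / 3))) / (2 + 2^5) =0.09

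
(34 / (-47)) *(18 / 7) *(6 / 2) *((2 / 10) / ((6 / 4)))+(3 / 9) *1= -2027 / 4935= -0.41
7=7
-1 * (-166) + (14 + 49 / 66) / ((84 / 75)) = 47299 / 264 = 179.16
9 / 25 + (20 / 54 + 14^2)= 132793 / 675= 196.73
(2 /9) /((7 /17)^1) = 34 /63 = 0.54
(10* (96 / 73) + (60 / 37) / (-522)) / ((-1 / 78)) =-80327260 / 78329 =-1025.51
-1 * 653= -653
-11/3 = -3.67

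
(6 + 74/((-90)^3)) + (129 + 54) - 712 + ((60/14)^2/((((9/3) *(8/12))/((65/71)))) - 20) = -677914360223/1268095500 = -534.59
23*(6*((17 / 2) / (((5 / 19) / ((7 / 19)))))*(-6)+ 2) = -49036 / 5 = -9807.20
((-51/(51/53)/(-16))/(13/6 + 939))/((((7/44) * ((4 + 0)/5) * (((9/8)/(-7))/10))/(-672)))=6529600/5647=1156.30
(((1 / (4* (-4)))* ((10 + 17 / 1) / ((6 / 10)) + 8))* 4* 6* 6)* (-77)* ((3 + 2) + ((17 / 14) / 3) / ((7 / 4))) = 1344981 / 7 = 192140.14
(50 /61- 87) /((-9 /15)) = 26285 /183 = 143.63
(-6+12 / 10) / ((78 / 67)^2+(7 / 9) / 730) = -3.54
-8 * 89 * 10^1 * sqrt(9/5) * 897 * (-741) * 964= 2737278138816 * sqrt(5)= 6120739991716.68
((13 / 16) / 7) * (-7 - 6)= -169 / 112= -1.51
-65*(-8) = 520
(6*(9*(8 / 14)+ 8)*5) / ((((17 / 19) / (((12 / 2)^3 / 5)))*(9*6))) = 41952 / 119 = 352.54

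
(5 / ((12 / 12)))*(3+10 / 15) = 55 / 3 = 18.33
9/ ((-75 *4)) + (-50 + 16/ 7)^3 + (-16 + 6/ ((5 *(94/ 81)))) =-175144783783/ 1612100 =-108643.87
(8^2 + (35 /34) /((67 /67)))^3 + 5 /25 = 54042638959 /196520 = 274998.16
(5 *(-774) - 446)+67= -4249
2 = 2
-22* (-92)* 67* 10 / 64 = 84755 / 4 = 21188.75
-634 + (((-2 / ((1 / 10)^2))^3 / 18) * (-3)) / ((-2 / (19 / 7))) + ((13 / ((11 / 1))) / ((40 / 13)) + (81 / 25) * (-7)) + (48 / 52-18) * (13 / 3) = -83633739671 / 46200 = -1810254.11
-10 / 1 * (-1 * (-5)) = -50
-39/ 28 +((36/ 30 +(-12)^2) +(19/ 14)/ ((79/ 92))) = 1607987/ 11060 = 145.39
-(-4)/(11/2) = 8/11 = 0.73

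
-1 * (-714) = 714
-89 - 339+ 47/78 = -33337/78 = -427.40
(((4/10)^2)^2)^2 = 256/390625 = 0.00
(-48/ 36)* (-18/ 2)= 12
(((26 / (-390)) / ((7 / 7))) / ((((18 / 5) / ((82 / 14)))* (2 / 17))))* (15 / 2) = -3485 / 504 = -6.91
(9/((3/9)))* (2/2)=27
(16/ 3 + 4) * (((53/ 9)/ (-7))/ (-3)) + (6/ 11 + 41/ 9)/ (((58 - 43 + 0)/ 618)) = 189586/ 891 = 212.78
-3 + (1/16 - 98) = -1615/16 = -100.94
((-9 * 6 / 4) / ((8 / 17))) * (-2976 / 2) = 42687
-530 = -530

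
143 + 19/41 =143.46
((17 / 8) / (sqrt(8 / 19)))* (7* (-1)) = -22.92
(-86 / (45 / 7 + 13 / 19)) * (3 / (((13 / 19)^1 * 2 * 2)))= -7581 / 572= -13.25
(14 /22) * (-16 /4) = -28 /11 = -2.55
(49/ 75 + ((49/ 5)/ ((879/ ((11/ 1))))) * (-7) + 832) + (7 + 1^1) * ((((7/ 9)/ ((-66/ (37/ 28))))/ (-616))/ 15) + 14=3400408495789/ 4020370200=845.79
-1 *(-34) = 34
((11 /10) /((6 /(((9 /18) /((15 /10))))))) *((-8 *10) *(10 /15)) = -88 /27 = -3.26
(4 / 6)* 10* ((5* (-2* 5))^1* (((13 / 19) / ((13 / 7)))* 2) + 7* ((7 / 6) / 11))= -452690 / 1881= -240.66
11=11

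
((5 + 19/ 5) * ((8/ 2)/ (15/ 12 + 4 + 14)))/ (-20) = -16/ 175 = -0.09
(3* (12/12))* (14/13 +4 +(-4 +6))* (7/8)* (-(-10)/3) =805/13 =61.92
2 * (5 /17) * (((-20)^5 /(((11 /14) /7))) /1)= -16770053.48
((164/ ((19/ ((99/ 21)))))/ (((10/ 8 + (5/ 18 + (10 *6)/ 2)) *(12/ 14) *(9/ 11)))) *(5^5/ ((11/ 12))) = 27060000/ 4313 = 6274.06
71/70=1.01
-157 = -157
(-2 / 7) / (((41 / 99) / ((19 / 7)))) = -3762 / 2009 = -1.87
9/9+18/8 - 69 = -263/4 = -65.75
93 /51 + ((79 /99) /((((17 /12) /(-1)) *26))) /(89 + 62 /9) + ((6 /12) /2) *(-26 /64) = 462352851 /268537984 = 1.72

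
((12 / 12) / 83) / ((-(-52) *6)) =1 / 25896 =0.00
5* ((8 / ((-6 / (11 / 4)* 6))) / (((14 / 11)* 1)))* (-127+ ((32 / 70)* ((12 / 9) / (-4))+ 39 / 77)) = 402259 / 1323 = 304.05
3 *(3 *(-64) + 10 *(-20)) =-1176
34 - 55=-21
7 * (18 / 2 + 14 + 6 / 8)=665 / 4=166.25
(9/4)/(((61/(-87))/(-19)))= 60.97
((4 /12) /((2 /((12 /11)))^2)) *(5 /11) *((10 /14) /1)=300 /9317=0.03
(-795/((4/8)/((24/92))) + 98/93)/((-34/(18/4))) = 1327449/24242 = 54.76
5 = 5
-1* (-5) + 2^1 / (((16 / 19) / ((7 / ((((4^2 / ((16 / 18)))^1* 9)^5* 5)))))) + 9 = 62483176466053 / 4463084033280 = 14.00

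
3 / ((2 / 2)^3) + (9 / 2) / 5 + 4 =79 / 10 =7.90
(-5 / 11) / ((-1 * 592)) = 5 / 6512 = 0.00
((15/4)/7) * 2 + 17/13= 433/182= 2.38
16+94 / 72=623 / 36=17.31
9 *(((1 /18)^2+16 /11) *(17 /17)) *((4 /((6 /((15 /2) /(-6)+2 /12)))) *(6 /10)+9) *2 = 267023 /1188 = 224.77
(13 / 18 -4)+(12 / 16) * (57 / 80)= -7901 / 2880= -2.74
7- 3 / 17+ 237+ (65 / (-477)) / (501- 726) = 243.82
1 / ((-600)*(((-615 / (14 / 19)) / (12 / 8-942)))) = -0.00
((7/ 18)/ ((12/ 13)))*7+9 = 2581/ 216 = 11.95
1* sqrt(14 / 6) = sqrt(21) / 3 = 1.53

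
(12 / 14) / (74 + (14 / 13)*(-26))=3 / 161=0.02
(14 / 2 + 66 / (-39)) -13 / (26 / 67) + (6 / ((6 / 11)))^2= 2413 / 26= 92.81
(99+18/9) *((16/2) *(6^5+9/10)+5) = 31421201/5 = 6284240.20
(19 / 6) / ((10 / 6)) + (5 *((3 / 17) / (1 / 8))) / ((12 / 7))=1023 / 170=6.02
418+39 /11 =4637 /11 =421.55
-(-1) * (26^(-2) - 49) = -33123 / 676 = -49.00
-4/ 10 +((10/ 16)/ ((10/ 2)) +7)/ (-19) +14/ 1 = 529/ 40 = 13.22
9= 9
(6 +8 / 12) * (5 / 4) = 25 / 3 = 8.33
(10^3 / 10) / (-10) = -10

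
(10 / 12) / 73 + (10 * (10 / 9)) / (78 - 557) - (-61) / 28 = 19093073 / 8811684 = 2.17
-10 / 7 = -1.43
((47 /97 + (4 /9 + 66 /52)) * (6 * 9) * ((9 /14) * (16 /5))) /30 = 359244 /44135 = 8.14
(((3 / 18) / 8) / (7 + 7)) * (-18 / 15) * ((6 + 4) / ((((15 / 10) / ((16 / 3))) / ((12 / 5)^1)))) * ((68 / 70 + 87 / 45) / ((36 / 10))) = -0.12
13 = 13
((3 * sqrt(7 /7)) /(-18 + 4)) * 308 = -66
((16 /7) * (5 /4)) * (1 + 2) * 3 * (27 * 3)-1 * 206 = 13138 /7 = 1876.86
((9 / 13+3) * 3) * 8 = 1152 / 13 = 88.62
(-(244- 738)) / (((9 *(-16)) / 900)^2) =154375 / 8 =19296.88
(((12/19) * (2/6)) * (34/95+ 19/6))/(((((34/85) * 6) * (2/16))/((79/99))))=1.97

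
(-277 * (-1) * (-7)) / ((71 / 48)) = -93072 / 71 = -1310.87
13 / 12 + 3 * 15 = 553 / 12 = 46.08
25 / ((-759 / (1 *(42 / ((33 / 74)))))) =-25900 / 8349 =-3.10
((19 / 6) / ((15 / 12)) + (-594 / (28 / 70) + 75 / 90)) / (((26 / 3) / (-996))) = 11067801 / 65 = 170273.86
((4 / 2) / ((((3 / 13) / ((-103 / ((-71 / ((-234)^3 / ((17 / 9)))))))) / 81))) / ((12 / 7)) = -4863861642276 / 1207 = -4029711385.48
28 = 28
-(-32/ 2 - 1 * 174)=190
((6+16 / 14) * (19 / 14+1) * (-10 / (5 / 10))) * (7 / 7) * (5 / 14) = -41250 / 343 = -120.26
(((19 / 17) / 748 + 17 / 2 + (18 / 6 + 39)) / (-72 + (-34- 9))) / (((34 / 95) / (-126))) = 768685869 / 4971956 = 154.60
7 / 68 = 0.10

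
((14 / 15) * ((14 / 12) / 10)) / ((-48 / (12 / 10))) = -49 / 18000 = -0.00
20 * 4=80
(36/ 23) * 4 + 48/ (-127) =5.88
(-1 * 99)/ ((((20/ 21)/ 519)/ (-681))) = 734799681/ 20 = 36739984.05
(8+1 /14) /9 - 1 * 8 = -895 /126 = -7.10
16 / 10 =8 / 5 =1.60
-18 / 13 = -1.38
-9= -9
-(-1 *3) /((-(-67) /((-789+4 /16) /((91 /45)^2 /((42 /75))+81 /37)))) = -28366605 /7623662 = -3.72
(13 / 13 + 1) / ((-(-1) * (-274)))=-0.01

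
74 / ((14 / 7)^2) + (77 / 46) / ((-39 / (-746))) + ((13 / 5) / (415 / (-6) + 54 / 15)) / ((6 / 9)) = 178061279 / 3528798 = 50.46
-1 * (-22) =22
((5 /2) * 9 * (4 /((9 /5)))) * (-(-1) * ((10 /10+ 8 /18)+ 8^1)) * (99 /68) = 1375 /2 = 687.50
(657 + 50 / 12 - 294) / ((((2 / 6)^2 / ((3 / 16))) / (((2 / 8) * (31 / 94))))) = 614637 / 12032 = 51.08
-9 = -9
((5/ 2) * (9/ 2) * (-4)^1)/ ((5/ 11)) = -99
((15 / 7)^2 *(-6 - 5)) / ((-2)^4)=-2475 / 784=-3.16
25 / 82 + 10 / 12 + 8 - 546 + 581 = 44.14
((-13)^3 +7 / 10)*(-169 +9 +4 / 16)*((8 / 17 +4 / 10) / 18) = 57696801 / 3400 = 16969.65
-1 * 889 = -889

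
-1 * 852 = -852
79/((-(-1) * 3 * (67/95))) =7505/201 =37.34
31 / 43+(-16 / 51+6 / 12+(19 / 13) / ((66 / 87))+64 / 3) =7578782 / 313599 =24.17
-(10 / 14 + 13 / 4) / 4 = -111 / 112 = -0.99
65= 65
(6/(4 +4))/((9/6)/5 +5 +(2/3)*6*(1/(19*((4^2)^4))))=389120/2749783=0.14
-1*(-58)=58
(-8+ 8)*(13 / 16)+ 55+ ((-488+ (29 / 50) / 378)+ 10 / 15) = -8171071 / 18900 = -432.33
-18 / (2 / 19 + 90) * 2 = -171 / 428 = -0.40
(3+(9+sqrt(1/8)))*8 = 2*sqrt(2)+96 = 98.83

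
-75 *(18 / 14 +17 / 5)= -2460 / 7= -351.43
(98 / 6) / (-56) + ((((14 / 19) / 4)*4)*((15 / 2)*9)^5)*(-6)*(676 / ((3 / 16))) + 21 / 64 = -81478833508799867 / 3648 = -22335206553947.33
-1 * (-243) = 243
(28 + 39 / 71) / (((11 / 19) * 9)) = 38513 / 7029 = 5.48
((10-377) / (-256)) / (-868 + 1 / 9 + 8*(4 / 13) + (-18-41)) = -42939 / 27688448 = -0.00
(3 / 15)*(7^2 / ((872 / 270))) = 1323 / 436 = 3.03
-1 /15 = -0.07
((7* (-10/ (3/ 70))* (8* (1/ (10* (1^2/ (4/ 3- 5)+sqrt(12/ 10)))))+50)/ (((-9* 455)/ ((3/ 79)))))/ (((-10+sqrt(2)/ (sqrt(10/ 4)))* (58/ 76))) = 950* (-4357+33* sqrt(30))/ (1876329* (-15+11* sqrt(30))* (25- sqrt(5))) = -0.00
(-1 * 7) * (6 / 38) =-21 / 19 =-1.11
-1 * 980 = -980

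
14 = 14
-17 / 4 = -4.25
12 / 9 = 4 / 3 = 1.33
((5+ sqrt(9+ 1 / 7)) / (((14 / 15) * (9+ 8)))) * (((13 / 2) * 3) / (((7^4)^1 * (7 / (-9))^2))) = 94770 * sqrt(7) / 98001617+ 236925 / 56000924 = 0.01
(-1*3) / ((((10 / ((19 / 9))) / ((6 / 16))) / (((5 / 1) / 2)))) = -19 / 32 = -0.59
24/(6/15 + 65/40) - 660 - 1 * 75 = -19525/27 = -723.15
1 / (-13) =-1 / 13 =-0.08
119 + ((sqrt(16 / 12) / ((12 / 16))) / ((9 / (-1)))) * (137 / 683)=119-1096 * sqrt(3) / 55323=118.97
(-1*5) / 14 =-5 / 14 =-0.36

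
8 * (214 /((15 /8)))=13696 /15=913.07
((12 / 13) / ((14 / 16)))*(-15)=-1440 / 91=-15.82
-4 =-4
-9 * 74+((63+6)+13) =-584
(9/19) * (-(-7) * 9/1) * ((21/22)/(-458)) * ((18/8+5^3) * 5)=-30303315/765776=-39.57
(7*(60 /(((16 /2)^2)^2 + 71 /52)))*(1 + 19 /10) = 728 /2449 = 0.30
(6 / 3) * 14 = 28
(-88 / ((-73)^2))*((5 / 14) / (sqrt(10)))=-22*sqrt(10) / 37303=-0.00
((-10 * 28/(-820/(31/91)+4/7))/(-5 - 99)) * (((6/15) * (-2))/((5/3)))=1519/2828670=0.00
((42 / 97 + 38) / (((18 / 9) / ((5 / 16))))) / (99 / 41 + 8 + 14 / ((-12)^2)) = 0.57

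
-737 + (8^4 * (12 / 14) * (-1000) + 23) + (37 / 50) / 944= -1160223105341 / 330400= -3511571.14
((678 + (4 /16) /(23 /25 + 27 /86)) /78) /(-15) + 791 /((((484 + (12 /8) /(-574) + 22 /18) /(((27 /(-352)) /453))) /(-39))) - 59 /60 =-12344904825385081 /7953020908537320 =-1.55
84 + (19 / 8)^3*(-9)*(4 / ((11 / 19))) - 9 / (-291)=-748.99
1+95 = 96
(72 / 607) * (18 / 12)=108 / 607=0.18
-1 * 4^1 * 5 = -20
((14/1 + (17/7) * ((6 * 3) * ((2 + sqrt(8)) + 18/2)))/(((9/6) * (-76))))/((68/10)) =-4330/6783-15 * sqrt(2)/133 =-0.80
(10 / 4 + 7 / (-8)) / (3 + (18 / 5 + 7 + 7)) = 65 / 824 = 0.08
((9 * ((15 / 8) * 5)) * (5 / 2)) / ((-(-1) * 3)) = 1125 / 16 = 70.31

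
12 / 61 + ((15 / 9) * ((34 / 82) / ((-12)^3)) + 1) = 1.20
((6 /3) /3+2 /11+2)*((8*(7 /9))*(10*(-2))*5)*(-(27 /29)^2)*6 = 85276800 /9251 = 9218.12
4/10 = 2/5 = 0.40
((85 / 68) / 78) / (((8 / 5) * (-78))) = -25 / 194688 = -0.00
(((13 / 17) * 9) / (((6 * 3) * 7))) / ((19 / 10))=65 / 2261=0.03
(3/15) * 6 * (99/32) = 297/80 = 3.71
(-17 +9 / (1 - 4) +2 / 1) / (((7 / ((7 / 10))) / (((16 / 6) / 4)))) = -1.20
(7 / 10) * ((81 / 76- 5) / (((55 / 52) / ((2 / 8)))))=-27209 / 41800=-0.65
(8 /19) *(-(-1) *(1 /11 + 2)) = 184 /209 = 0.88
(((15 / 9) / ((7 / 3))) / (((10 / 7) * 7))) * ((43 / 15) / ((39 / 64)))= 1376 / 4095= 0.34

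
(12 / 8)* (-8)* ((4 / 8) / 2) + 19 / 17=-32 / 17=-1.88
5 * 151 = 755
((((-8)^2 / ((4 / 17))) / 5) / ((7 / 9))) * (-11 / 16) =-1683 / 35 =-48.09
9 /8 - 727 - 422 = -9183 /8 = -1147.88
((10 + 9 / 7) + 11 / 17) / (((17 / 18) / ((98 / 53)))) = 357840 / 15317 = 23.36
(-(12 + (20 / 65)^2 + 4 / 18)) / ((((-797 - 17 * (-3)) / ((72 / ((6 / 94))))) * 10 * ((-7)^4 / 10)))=3521992 / 454055511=0.01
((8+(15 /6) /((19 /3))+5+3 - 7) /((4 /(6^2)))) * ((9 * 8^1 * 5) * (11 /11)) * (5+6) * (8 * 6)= 305363520 /19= 16071764.21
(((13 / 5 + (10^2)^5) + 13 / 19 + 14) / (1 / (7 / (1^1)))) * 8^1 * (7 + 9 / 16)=402325000695387 / 95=4235000007319.86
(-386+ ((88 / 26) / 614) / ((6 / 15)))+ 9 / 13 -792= -1177.29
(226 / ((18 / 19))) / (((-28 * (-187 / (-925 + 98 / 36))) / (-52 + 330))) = -4954286233 / 424116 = -11681.44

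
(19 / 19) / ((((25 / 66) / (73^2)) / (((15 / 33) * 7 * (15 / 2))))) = 335727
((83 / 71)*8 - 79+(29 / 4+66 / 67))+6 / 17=-19751403 / 323476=-61.06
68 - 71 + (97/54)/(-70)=-11437/3780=-3.03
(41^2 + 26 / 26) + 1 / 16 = 26913 / 16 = 1682.06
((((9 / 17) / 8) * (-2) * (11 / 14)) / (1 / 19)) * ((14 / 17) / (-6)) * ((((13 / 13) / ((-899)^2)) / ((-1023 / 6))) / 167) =-57 / 4836769403012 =-0.00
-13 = -13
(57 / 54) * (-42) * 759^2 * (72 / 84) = -21891078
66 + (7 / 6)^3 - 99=-6785 / 216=-31.41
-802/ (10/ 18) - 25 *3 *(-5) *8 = 1556.40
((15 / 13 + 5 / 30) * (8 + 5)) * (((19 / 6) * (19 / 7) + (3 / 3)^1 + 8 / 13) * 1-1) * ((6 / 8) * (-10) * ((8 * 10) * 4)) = -103597400 / 273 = -379477.66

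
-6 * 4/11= -24/11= -2.18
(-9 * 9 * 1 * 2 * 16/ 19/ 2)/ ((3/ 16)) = -6912/ 19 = -363.79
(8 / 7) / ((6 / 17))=68 / 21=3.24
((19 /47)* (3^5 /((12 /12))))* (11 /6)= 16929 /94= 180.10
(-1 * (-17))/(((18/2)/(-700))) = -11900/9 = -1322.22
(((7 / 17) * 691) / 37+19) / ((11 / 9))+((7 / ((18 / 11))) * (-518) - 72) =-141109301 / 62271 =-2266.05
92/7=13.14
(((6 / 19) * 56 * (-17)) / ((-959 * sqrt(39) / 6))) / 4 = 408 * sqrt(39) / 33839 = 0.08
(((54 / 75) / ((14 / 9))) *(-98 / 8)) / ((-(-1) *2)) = -567 / 200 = -2.84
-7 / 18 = -0.39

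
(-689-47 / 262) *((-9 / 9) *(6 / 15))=36113 / 131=275.67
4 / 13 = 0.31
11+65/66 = 791/66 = 11.98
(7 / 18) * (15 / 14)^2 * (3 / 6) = 25 / 112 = 0.22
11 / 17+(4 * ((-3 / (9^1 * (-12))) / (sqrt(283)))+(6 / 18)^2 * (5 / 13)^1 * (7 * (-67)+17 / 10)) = -76867 / 3978+sqrt(283) / 2547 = -19.32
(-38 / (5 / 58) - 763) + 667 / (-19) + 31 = -114751 / 95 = -1207.91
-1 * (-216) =216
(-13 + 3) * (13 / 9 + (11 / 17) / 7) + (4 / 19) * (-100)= -741140 / 20349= -36.42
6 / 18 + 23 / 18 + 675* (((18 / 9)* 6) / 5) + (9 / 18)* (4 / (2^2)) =14599 / 9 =1622.11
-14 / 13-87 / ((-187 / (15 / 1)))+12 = 43519 / 2431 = 17.90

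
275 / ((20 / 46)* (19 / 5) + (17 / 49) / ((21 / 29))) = 6508425 / 50441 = 129.03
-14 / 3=-4.67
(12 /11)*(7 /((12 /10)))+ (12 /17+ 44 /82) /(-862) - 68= -61.64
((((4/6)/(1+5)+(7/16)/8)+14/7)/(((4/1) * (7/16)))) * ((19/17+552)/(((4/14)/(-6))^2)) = 164223395/544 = 301881.24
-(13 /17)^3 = -2197 /4913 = -0.45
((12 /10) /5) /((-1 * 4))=-3 /50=-0.06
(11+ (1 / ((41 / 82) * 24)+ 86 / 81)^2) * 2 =1292377 / 52488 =24.62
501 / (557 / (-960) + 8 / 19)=-3147.86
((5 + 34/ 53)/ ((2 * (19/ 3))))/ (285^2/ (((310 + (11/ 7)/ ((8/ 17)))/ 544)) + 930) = 1748851/ 557376091060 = 0.00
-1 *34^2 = -1156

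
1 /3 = 0.33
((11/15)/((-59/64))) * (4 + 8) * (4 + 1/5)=-59136/1475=-40.09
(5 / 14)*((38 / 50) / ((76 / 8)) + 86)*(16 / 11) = 17216 / 385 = 44.72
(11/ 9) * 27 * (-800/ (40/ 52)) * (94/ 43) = -3226080/ 43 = -75025.12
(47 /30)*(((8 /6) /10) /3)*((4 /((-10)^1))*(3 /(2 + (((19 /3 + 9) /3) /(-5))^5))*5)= -38545875 /81546637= -0.47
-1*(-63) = 63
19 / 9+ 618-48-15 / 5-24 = 4906 / 9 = 545.11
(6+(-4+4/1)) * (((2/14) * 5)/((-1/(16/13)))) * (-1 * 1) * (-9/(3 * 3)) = -480/91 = -5.27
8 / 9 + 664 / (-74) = -2692 / 333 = -8.08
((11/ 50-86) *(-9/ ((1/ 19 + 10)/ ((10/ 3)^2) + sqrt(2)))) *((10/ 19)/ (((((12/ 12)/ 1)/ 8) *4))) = -2654204760/ 4265039 + 2933676000 *sqrt(2)/ 4265039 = 350.44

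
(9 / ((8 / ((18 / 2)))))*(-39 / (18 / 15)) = -5265 / 16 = -329.06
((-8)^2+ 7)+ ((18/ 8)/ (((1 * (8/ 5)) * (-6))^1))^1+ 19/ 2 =5137/ 64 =80.27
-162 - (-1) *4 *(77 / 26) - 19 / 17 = -33431 / 221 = -151.27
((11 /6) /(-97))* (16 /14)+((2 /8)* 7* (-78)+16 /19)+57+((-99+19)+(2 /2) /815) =-10010359769 /63085890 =-158.68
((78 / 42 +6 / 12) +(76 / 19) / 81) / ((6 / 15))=13645 / 2268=6.02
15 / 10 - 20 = -37 / 2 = -18.50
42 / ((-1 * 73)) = -42 / 73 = -0.58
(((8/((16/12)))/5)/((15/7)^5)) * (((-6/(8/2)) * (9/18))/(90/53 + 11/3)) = -890771/239906250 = -0.00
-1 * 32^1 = -32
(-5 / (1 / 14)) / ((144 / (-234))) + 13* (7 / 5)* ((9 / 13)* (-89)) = -1007.65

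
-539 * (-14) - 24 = 7522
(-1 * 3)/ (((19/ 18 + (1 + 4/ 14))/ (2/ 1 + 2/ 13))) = -10584/ 3835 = -2.76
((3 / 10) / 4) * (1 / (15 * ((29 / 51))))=51 / 5800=0.01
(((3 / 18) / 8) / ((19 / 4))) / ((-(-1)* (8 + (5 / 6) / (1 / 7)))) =0.00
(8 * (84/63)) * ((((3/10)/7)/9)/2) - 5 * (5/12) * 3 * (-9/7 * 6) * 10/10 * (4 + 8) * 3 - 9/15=546569/315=1735.14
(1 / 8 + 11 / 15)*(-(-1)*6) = 103 / 20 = 5.15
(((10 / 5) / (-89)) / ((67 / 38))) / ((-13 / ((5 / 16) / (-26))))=-95 / 8061976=-0.00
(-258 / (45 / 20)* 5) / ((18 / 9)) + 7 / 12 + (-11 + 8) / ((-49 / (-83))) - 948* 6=-3515749 / 588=-5979.16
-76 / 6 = -38 / 3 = -12.67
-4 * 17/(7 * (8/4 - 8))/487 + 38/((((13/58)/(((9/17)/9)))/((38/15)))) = 285548138/11300835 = 25.27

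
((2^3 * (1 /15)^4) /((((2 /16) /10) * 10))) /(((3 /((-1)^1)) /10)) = -128 /30375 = -0.00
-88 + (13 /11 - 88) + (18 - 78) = -2583 /11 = -234.82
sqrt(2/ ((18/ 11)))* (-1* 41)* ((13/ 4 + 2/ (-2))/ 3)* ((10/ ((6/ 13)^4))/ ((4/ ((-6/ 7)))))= 5855005* sqrt(11)/ 12096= 1605.39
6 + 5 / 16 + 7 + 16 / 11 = 2599 / 176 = 14.77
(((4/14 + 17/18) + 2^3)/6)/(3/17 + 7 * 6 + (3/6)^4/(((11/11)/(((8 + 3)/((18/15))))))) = 158168/4395321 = 0.04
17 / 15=1.13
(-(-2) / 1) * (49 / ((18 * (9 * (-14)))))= -7 / 162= -0.04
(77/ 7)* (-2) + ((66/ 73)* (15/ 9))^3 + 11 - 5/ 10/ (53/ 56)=-167146387/ 20617901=-8.11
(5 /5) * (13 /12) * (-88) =-286 /3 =-95.33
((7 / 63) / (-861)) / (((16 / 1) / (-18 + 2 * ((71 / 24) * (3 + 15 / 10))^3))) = -1069637 / 28213248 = -0.04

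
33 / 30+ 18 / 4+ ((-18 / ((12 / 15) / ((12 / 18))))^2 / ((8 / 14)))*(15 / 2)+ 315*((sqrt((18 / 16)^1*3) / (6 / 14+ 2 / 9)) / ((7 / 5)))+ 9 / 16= 42525*sqrt(6) / 164+ 236743 / 80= 3594.44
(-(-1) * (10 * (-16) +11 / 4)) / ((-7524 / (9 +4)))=8177 / 30096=0.27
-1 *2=-2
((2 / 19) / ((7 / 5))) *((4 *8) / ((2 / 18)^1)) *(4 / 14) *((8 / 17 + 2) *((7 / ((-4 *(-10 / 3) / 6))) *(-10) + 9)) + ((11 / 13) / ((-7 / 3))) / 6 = -20221153 / 58786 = -343.98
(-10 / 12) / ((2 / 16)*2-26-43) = 2 / 165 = 0.01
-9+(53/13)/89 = -10360/1157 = -8.95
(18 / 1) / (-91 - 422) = -2 / 57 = -0.04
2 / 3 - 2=-4 / 3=-1.33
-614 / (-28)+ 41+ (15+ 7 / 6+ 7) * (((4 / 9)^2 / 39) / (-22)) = 91833823 / 1459458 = 62.92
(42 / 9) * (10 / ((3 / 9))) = 140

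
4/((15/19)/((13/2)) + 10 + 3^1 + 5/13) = 247/834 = 0.30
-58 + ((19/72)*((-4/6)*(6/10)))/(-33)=-344501/5940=-58.00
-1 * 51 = -51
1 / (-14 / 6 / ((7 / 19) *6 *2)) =-36 / 19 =-1.89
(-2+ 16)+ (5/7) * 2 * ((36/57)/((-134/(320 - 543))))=138134/8911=15.50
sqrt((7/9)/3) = sqrt(21)/9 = 0.51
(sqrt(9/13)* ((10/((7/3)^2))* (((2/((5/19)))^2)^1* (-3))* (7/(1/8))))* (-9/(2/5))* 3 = 25264224* sqrt(13)/91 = 1001005.00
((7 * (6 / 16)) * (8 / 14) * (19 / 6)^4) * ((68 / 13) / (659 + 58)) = 1.10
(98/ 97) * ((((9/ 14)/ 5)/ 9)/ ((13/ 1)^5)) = 7/ 180077105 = 0.00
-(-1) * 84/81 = 28/27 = 1.04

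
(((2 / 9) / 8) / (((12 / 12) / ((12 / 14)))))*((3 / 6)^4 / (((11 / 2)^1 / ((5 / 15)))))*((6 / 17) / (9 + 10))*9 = 3 / 198968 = 0.00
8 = 8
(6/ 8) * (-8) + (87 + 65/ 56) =4601/ 56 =82.16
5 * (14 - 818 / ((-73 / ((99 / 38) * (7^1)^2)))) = 10017385 / 1387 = 7222.34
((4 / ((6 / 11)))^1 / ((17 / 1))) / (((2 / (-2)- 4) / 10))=-44 / 51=-0.86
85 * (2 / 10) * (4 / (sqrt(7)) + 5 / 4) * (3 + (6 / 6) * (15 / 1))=765 / 2 + 1224 * sqrt(7) / 7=845.13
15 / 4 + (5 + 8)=67 / 4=16.75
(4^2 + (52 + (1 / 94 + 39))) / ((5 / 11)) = 110649 / 470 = 235.42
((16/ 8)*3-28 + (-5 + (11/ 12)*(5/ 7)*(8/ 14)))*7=-3914/ 21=-186.38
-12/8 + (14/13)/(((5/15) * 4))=-9/13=-0.69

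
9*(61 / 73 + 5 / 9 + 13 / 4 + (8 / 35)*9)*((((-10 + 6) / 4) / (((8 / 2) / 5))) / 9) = -616111 / 73584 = -8.37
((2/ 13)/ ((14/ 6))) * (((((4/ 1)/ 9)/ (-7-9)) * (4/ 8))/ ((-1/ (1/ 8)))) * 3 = 1/ 2912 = 0.00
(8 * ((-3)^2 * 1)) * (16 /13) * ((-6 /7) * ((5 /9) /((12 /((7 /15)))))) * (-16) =1024 /39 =26.26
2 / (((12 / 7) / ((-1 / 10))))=-7 / 60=-0.12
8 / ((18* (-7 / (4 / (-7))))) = 0.04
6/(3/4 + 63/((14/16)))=8/97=0.08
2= 2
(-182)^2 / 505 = 33124 / 505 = 65.59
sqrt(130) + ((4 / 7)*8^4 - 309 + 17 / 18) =sqrt(130) + 256097 / 126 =2043.92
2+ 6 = 8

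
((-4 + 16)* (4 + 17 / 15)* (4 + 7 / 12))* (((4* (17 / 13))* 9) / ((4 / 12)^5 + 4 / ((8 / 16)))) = 41987484 / 25285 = 1660.57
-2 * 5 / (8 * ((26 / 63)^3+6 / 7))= -1250235 / 927608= -1.35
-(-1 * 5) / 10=1 / 2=0.50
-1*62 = -62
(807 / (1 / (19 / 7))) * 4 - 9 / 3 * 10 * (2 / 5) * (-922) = 138780 / 7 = 19825.71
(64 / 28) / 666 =0.00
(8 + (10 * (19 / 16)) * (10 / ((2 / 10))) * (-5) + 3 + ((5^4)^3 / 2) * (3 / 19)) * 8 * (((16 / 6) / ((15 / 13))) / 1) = 356304963.61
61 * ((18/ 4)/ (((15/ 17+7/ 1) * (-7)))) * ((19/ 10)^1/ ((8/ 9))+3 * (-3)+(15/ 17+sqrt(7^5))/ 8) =5041467/ 150080 - 65331 * sqrt(7)/ 2144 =-47.03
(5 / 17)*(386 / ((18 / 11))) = 10615 / 153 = 69.38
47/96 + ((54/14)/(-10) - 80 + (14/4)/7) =-79.40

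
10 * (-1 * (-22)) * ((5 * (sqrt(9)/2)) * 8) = 13200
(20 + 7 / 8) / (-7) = -167 / 56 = -2.98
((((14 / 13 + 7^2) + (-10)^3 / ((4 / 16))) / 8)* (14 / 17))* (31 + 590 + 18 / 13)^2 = -23530677555483 / 149396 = -157505405.47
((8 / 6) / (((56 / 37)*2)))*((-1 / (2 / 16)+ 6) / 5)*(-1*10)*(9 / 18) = 37 / 42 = 0.88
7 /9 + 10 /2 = 52 /9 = 5.78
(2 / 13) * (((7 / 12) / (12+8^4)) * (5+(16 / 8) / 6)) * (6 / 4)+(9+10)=19.00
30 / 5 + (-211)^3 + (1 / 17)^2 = -2714844324 / 289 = -9393925.00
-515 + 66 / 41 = -21049 / 41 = -513.39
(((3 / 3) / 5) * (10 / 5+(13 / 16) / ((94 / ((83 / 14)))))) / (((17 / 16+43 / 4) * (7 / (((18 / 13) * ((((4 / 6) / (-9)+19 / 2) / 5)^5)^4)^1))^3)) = 12139972141654305222282593623981654132345020275924618183686927743745334777907847916124947143140995399048379994135325525301333049671659528286189925686017459139478448399 / 1360121480584953250770572030215782219971800766919164813482792702897984543803556626373030042477500000000000000000000000000000000000000000000000000000000000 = 8925652829505.51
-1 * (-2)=2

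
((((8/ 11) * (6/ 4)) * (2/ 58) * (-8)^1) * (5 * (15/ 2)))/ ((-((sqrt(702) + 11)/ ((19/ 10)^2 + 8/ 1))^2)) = 9984050847/ 2692048975 - 72787734 * sqrt(78)/ 244731725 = 1.08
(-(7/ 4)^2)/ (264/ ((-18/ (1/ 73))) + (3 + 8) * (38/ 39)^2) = -5440617/ 18195584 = -0.30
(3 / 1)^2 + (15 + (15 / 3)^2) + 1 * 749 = 798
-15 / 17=-0.88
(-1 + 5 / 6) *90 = -15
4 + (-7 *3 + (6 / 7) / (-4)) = -241 / 14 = -17.21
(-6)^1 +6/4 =-9/2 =-4.50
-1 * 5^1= -5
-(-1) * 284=284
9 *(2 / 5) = 18 / 5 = 3.60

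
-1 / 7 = -0.14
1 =1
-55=-55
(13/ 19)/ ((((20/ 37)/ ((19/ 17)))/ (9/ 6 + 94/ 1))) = 91871/ 680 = 135.10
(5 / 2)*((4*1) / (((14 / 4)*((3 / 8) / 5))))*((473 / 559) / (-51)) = -8800 / 13923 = -0.63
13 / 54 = 0.24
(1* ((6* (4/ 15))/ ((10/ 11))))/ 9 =44/ 225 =0.20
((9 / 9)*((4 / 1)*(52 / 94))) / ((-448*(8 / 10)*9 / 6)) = -65 / 15792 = -0.00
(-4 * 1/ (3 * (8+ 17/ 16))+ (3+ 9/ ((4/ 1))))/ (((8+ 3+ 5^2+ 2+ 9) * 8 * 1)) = 8879/ 654240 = 0.01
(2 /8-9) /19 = -35 /76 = -0.46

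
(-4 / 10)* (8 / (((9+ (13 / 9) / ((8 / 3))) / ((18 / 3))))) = -2304 / 1145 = -2.01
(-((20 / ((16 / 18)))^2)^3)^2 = 68952523554931640625 / 4096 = 16834112196028232.57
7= 7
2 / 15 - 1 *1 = -13 / 15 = -0.87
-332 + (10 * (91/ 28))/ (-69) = -45881/ 138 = -332.47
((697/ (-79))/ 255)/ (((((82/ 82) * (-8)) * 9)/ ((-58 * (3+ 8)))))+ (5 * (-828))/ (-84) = 14626147/ 298620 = 48.98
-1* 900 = -900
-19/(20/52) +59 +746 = 3778/5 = 755.60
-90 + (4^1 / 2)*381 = 672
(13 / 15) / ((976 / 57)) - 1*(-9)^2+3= -380393 / 4880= -77.95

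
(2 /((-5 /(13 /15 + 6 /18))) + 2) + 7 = 8.52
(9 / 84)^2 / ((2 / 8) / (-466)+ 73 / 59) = 123723 / 13329274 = 0.01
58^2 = 3364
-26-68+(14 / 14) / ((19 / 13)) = -1773 / 19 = -93.32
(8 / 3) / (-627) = -8 / 1881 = -0.00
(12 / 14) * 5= 30 / 7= 4.29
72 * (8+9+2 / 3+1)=1344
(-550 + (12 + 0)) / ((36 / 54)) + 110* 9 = 183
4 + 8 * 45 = 364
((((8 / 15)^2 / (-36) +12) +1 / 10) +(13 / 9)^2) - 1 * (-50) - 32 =43441 / 1350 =32.18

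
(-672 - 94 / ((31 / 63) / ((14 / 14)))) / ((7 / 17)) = -64974 / 31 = -2095.94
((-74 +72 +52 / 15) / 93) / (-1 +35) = 11 / 23715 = 0.00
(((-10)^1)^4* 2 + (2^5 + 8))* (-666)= -13346640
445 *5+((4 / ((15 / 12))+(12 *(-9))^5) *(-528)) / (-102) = -6465043347387 / 85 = -76059333498.67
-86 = -86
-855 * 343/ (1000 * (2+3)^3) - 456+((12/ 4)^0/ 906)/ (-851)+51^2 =20649987455041/ 9637575000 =2142.65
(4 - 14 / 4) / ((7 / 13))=13 / 14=0.93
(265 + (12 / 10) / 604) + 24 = 436393 / 1510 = 289.00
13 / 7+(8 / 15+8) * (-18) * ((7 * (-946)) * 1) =35599937 / 35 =1017141.06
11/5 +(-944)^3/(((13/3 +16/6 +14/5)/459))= -9653141605861/245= -39400577983.11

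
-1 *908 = -908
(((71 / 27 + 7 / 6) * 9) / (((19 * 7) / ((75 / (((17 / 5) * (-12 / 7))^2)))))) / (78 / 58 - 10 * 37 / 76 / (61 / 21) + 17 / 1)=226653125 / 6661597968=0.03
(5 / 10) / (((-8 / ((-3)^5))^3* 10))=14348907 / 10240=1401.26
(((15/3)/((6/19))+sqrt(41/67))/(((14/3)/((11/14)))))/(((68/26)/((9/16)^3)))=312741 * sqrt(2747)/1828814848+9903465/54591488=0.19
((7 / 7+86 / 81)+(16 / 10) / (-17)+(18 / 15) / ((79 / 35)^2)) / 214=94667777 / 9195426990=0.01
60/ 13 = 4.62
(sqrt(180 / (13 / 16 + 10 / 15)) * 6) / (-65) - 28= -29.02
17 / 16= 1.06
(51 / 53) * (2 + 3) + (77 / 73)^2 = 1673132 / 282437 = 5.92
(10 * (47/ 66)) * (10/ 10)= 7.12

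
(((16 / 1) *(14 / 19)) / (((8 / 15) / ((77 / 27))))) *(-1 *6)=-21560 / 57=-378.25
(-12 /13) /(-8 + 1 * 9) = -12 /13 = -0.92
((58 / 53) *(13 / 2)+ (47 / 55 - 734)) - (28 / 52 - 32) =-694.57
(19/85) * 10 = 38/17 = 2.24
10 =10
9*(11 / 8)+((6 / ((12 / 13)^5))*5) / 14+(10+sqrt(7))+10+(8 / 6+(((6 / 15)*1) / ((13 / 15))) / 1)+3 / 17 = sqrt(7)+4817407981 / 128314368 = 40.19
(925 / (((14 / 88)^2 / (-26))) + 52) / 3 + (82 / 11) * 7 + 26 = -512014352 / 1617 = -316644.62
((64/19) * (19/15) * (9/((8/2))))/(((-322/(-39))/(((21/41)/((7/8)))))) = 22464/33005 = 0.68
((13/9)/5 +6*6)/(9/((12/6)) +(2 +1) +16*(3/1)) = 3266/4995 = 0.65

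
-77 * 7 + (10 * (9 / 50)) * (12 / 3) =-2659 / 5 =-531.80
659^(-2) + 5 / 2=2.50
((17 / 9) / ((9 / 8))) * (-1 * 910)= -123760 / 81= -1527.90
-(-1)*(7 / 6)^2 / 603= 49 / 21708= 0.00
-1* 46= -46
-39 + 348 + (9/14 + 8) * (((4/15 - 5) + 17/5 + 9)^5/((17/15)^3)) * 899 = 87517560682367/619038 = 141376717.88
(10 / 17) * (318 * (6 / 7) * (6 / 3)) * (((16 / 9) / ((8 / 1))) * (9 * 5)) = 3206.72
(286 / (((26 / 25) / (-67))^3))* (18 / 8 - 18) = 1204400650.66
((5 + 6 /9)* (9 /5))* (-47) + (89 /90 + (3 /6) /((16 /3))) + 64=-596617 /1440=-414.32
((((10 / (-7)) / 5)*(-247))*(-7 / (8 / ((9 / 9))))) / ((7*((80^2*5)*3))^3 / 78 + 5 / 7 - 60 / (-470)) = -1056419 / 66559868928000014404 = -0.00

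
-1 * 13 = -13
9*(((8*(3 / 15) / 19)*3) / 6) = 36 / 95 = 0.38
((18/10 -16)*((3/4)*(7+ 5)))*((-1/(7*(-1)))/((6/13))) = -2769/70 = -39.56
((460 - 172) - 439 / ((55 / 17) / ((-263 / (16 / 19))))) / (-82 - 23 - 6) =-37546051 / 97680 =-384.38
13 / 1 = 13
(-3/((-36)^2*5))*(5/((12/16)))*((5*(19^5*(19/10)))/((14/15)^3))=-5880735125/65856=-89296.88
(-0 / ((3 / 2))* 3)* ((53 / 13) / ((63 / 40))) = 0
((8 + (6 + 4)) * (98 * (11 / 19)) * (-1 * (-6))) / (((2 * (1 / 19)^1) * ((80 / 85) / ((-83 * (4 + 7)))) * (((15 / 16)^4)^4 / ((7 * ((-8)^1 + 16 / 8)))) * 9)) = 540127427209918685867147264 / 729823150634765625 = 740079876.53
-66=-66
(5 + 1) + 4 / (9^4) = 39370 / 6561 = 6.00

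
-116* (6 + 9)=-1740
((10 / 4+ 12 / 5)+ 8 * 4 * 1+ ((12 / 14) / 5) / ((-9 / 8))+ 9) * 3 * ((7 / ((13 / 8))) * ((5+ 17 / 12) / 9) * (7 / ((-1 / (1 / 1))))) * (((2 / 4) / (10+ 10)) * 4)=-398321 / 1350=-295.05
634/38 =317/19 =16.68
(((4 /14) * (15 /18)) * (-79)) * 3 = -395 /7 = -56.43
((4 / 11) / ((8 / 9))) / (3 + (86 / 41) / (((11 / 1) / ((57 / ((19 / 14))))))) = 123 / 3310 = 0.04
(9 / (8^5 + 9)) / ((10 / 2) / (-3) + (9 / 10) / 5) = -1350 / 7309271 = -0.00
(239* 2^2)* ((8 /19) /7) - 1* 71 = -1795 /133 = -13.50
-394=-394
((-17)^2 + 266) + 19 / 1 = 574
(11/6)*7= 77/6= 12.83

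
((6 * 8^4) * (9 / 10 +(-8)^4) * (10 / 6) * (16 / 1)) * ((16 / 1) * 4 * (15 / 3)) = 859182202880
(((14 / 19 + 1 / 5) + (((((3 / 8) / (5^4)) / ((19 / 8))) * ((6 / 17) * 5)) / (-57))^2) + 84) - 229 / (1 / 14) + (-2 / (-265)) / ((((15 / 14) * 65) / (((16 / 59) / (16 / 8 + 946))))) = -53085469658340529515379 / 17008777770032953125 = -3121.06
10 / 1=10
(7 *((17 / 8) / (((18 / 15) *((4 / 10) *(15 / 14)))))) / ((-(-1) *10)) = 833 / 288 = 2.89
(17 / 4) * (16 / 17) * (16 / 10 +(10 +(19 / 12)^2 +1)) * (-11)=-119647 / 180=-664.71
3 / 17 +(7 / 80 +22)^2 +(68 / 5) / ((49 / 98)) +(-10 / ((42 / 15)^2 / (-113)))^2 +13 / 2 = 5563116979873 / 261228800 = 21295.96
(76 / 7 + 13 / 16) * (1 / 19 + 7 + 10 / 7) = 184287 / 1862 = 98.97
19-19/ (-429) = 8170/ 429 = 19.04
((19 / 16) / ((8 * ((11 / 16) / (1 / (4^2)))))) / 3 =19 / 4224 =0.00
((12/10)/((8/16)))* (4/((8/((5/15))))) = 2/5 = 0.40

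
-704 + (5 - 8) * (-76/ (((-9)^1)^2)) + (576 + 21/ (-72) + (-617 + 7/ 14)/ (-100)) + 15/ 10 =-79523/ 675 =-117.81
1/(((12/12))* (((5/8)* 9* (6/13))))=0.39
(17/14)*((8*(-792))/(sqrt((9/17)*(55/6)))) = -1632*sqrt(5610)/35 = -3492.48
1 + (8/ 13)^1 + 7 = 112/ 13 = 8.62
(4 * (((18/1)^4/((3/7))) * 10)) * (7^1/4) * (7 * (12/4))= 360067680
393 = 393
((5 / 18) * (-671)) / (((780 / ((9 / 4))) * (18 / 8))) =-671 / 2808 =-0.24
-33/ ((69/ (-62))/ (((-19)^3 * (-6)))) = 28067028/ 23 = 1220305.57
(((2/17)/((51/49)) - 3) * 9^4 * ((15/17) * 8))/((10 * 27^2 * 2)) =-45054/4913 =-9.17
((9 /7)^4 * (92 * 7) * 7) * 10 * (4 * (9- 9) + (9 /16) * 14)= 6790635 /7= 970090.71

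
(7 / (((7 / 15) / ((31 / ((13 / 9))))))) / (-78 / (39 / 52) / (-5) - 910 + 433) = -20925 / 29653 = -0.71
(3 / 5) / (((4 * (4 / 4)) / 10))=3 / 2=1.50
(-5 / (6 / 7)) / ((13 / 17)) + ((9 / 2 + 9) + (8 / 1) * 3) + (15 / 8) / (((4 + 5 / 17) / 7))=749975 / 22776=32.93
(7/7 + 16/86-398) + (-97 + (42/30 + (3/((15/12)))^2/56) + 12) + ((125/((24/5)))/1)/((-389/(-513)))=-445.97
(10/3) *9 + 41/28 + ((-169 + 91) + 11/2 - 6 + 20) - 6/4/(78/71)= -28.40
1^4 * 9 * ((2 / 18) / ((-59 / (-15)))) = 15 / 59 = 0.25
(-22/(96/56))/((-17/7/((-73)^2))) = 28160.11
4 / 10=2 / 5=0.40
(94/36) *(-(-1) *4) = 94/9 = 10.44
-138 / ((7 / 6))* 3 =-354.86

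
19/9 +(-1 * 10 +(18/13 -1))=-878/117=-7.50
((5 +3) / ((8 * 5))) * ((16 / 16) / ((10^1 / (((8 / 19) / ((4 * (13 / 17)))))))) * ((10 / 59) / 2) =17 / 72865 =0.00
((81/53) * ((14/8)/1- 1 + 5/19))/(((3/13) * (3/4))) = 9009/1007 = 8.95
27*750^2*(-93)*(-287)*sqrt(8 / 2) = 810739125000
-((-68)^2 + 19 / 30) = -138739 / 30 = -4624.63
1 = 1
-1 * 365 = -365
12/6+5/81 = 167/81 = 2.06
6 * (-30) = -180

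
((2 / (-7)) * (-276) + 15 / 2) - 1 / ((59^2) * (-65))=273554399 / 3167710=86.36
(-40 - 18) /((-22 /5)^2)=-725 /242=-3.00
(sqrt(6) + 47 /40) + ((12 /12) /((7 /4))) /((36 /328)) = sqrt(6) + 16081 /2520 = 8.83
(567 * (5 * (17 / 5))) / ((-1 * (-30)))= 3213 / 10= 321.30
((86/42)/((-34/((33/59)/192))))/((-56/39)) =6149/50326528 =0.00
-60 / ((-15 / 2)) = 8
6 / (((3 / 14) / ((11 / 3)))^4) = 1124897312 / 2187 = 514356.34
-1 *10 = -10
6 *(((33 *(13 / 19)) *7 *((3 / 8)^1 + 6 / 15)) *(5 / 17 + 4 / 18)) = 2451449 / 6460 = 379.48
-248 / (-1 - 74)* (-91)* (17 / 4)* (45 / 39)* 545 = -804202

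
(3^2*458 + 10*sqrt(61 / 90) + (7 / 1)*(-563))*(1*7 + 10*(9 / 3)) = 37*sqrt(610) / 3 + 6697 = 7001.61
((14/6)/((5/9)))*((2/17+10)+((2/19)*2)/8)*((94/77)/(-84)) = -307991/497420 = -0.62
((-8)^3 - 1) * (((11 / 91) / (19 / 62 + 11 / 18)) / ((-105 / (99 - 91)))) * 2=524799 / 50960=10.30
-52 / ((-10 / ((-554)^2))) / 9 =7979816 / 45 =177329.24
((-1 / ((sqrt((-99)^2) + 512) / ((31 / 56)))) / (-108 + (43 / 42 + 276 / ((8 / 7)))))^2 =8649 / 190677433960000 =0.00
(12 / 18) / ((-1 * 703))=-2 / 2109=-0.00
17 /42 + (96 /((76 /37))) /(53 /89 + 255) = 2666737 /4538226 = 0.59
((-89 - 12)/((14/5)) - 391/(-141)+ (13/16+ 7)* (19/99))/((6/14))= -74.20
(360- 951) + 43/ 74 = -43691/ 74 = -590.42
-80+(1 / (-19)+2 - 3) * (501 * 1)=-11540 / 19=-607.37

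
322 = 322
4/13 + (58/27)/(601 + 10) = 5134/16497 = 0.31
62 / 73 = 0.85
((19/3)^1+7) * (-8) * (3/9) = -320/9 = -35.56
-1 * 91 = -91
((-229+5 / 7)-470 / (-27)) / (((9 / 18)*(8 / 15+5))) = -398560 / 5229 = -76.22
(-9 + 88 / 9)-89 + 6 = -740 / 9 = -82.22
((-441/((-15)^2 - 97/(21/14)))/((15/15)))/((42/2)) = -63/481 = -0.13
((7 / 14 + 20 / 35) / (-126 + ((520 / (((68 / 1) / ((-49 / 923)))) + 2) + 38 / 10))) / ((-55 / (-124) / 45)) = -5612550 / 6227221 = -0.90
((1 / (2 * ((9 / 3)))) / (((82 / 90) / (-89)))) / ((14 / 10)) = -11.63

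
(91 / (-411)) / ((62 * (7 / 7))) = -91 / 25482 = -0.00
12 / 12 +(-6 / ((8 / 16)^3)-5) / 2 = -51 / 2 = -25.50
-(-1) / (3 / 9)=3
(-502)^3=-126506008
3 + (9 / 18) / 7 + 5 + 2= 141 / 14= 10.07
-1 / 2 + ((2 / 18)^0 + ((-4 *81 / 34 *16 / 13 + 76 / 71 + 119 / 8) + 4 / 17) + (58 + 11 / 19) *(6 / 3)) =122.11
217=217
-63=-63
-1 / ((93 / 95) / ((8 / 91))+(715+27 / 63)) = -5320 / 3865321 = -0.00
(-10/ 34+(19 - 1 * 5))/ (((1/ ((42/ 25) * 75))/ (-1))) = -29358/ 17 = -1726.94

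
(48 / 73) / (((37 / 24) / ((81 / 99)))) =10368 / 29711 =0.35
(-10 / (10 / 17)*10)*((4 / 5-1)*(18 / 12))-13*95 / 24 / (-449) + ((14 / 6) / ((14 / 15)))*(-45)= -661489 / 10776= -61.39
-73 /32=-2.28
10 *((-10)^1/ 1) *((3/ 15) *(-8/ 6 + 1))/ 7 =20/ 21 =0.95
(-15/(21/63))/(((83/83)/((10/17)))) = -450/17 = -26.47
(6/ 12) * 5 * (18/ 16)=45/ 16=2.81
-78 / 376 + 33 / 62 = 1893 / 5828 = 0.32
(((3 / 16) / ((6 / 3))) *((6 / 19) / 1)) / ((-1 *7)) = -0.00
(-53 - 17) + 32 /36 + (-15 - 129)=-1918 /9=-213.11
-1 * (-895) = 895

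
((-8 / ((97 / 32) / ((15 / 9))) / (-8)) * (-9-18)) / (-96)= 15 / 97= 0.15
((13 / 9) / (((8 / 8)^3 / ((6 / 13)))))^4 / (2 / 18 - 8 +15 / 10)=-32 / 1035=-0.03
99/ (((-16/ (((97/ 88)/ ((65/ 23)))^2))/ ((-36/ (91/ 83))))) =33462798003/ 1082681600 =30.91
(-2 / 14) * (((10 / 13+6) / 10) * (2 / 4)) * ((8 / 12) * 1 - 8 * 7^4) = 1267684 / 1365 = 928.71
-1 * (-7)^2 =-49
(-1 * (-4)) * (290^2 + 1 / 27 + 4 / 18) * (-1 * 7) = -63579796 / 27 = -2354807.26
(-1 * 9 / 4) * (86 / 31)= -387 / 62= -6.24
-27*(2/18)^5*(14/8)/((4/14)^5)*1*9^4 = -352947/128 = -2757.40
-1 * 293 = -293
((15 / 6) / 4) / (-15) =-1 / 24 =-0.04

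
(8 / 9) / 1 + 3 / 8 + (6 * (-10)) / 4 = -989 / 72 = -13.74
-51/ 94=-0.54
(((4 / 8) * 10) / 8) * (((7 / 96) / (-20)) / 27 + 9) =466553 / 82944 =5.62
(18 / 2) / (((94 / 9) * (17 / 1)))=81 / 1598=0.05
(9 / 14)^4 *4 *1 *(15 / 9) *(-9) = -98415 / 9604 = -10.25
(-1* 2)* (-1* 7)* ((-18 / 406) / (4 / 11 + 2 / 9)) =-891 / 841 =-1.06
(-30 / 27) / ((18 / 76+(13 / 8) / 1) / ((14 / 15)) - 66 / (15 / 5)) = 21280 / 383139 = 0.06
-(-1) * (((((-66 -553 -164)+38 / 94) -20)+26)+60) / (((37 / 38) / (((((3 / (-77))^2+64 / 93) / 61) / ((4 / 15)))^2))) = -289209376006537750 / 218597675951766419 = -1.32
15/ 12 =5/ 4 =1.25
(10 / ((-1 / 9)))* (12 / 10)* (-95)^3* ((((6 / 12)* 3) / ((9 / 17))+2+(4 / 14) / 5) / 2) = 1584943425 / 7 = 226420489.29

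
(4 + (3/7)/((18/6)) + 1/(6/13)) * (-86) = -11395/21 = -542.62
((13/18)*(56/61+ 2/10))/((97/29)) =128557/532530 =0.24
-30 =-30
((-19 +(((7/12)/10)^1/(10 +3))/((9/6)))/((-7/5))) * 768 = 2844992/273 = 10421.22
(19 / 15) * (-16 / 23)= -304 / 345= -0.88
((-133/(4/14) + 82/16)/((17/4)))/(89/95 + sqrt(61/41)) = 1276730365/7675976 - 33239075*sqrt(2501)/7675976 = -50.23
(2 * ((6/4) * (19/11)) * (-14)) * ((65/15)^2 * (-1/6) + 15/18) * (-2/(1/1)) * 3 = -999.52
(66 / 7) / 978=11 / 1141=0.01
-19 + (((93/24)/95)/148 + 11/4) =-1827769/112480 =-16.25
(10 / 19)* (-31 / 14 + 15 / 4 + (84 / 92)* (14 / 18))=21695 / 18354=1.18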